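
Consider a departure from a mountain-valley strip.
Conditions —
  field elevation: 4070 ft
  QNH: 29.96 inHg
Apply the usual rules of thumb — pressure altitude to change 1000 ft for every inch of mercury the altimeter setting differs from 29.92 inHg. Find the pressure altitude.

4030 ft

Pressure correction = (29.92 − 29.96) × 1000 = -40 ft.
Pressure altitude = 4070 + (-40) = 4030 ft.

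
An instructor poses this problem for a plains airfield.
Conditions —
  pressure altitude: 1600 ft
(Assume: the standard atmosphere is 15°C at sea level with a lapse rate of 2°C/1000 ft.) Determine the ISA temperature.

ISA temperature = 15 − 2 × (1600/1000) = 15 − 3.2 = 11.8°C.

11.8°C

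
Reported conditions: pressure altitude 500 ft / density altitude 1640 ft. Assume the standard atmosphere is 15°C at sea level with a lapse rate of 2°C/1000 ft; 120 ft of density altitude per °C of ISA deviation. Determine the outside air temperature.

Density altitude − pressure altitude = 1640 − 500 = +1140 ft.
At 120 ft/°C that is an ISA deviation of 1140/120 = +9.5°C.
ISA temperature at 500 ft = 15 − 2 × (500/1000) = 14°C.
OAT = ISA + deviation = 14 + (+9.5) = 23.5°C.

23.5°C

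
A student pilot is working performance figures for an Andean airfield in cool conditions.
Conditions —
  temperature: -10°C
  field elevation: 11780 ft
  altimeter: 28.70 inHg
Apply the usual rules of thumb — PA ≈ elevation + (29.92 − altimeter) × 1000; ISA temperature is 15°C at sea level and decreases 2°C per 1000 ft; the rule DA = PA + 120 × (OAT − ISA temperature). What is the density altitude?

13120 ft

Pressure altitude = 11780 + (29.92 − 28.70) × 1000 = 11780 + (+1220) = 13000 ft.
ISA temperature at 13000 ft = 15 − 2 × (13000/1000) = -11°C.
ISA deviation = -10 − (-11) = +1°C.
Density altitude = 13000 + 120 × (1) = 13120 ft.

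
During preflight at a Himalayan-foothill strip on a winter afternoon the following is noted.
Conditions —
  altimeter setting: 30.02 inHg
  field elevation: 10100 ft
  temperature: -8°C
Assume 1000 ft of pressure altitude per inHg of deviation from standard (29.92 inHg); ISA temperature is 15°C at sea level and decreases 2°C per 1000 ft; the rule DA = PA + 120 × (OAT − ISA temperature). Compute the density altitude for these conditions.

9640 ft

Pressure altitude = 10100 + (29.92 − 30.02) × 1000 = 10100 + (-100) = 10000 ft.
ISA temperature at 10000 ft = 15 − 2 × (10000/1000) = -5°C.
ISA deviation = -8 − (-5) = -3°C.
Density altitude = 10000 + 120 × (-3) = 9640 ft.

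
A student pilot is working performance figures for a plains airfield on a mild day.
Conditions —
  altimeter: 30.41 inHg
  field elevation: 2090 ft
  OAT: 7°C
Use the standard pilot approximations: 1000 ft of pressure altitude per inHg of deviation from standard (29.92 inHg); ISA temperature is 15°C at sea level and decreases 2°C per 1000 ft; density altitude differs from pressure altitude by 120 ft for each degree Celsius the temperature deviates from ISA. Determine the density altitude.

1024 ft

Pressure altitude = 2090 + (29.92 − 30.41) × 1000 = 2090 + (-490) = 1600 ft.
ISA temperature at 1600 ft = 15 − 2 × (1600/1000) = 11.8°C.
ISA deviation = 7 − 11.8 = -4.8°C.
Density altitude = 1600 + 120 × (-4.8) = 1024 ft.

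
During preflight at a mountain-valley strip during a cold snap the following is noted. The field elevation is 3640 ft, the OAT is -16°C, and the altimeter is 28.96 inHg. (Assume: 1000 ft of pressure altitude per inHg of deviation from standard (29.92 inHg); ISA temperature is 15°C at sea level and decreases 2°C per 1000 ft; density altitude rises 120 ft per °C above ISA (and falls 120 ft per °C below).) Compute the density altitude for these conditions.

1984 ft

Pressure altitude = 3640 + (29.92 − 28.96) × 1000 = 3640 + (+960) = 4600 ft.
ISA temperature at 4600 ft = 15 − 2 × (4600/1000) = 5.8°C.
ISA deviation = -16 − 5.8 = -21.8°C.
Density altitude = 4600 + 120 × (-21.8) = 1984 ft.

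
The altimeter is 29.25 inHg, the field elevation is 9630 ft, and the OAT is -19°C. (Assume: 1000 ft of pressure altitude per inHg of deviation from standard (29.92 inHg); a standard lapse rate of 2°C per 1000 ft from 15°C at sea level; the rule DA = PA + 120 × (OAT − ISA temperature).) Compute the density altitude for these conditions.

8692 ft

Pressure altitude = 9630 + (29.92 − 29.25) × 1000 = 9630 + (+670) = 10300 ft.
ISA temperature at 10300 ft = 15 − 2 × (10300/1000) = -5.6°C.
ISA deviation = -19 − (-5.6) = -13.4°C.
Density altitude = 10300 + 120 × (-13.4) = 8692 ft.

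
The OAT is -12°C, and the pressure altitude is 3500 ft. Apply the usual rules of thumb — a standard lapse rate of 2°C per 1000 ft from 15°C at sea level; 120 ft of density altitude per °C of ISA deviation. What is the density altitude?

1100 ft

ISA temperature at 3500 ft = 15 − 2 × (3500/1000) = 8°C.
ISA deviation = -12 − 8 = -20°C.
Density altitude = 3500 + 120 × (-20) = 3500 + (-2400) = 1100 ft.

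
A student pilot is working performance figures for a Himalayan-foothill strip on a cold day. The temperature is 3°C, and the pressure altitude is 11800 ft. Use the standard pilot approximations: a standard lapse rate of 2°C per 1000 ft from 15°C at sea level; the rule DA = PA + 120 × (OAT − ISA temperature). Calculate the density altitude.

ISA temperature at 11800 ft = 15 − 2 × (11800/1000) = -8.6°C.
ISA deviation = 3 − (-8.6) = +11.6°C.
Density altitude = 11800 + 120 × (11.6) = 11800 + (+1392) = 13192 ft.

13192 ft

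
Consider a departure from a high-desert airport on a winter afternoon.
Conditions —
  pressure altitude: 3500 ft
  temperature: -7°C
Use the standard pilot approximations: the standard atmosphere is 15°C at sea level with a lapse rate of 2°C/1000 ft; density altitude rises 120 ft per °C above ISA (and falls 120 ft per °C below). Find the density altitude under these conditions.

ISA temperature at 3500 ft = 15 − 2 × (3500/1000) = 8°C.
ISA deviation = -7 − 8 = -15°C.
Density altitude = 3500 + 120 × (-15) = 3500 + (-1800) = 1700 ft.

1700 ft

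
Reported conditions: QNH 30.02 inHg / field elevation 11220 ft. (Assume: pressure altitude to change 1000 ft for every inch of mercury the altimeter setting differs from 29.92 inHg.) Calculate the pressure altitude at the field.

Pressure correction = (29.92 − 30.02) × 1000 = -100 ft.
Pressure altitude = 11220 + (-100) = 11120 ft.

11120 ft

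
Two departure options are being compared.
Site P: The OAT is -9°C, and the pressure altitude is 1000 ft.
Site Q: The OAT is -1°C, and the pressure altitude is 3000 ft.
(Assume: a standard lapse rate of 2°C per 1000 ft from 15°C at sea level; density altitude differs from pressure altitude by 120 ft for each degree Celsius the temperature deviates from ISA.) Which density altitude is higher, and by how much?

Site P: ISA temp = 13°C, deviation -22°C, DA = 1000 + 120 × (-22) = -1640 ft.
Site Q: ISA temp = 9°C, deviation -10°C, DA = 3000 + 120 × (-10) = 1800 ft.
Site Q is higher by 1800 − (-1640) = 3440 ft.

Site Q by 3440 ft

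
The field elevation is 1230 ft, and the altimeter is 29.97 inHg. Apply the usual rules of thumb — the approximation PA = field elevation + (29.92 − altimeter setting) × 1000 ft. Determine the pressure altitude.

Pressure correction = (29.92 − 29.97) × 1000 = -50 ft.
Pressure altitude = 1230 + (-50) = 1180 ft.

1180 ft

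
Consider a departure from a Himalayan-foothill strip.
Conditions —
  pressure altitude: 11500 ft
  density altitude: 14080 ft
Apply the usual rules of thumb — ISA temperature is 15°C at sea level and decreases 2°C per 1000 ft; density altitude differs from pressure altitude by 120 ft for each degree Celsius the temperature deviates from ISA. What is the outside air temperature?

Density altitude − pressure altitude = 14080 − 11500 = +2580 ft.
At 120 ft/°C that is an ISA deviation of 2580/120 = +21.5°C.
ISA temperature at 11500 ft = 15 − 2 × (11500/1000) = -8°C.
OAT = ISA + deviation = -8 + (+21.5) = 13.5°C.

13.5°C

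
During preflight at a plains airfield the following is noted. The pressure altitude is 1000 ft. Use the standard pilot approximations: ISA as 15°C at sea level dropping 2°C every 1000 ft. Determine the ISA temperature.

ISA temperature = 15 − 2 × (1000/1000) = 15 − 2 = 13°C.

13°C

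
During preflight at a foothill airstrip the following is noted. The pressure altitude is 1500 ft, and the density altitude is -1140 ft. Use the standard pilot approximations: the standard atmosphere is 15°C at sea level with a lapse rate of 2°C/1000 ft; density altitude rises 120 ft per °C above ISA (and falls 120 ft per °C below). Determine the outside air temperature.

Density altitude − pressure altitude = -1140 − 1500 = -2640 ft.
At 120 ft/°C that is an ISA deviation of -2640/120 = -22°C.
ISA temperature at 1500 ft = 15 − 2 × (1500/1000) = 12°C.
OAT = ISA + deviation = 12 + (-22) = -10°C.

-10°C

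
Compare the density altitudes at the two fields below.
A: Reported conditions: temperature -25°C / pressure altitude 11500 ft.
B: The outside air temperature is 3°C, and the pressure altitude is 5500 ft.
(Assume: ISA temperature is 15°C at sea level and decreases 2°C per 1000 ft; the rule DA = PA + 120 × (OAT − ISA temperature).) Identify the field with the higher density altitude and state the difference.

A by 4080 ft

A: ISA temp = -8°C, deviation -17°C, DA = 11500 + 120 × (-17) = 9460 ft.
B: ISA temp = 4°C, deviation -1°C, DA = 5500 + 120 × (-1) = 5380 ft.
A is higher by 9460 − 5380 = 4080 ft.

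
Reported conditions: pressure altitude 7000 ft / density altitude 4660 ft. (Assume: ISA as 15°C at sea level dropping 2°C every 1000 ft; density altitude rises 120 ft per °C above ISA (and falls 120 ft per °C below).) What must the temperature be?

-18.5°C

Density altitude − pressure altitude = 4660 − 7000 = -2340 ft.
At 120 ft/°C that is an ISA deviation of -2340/120 = -19.5°C.
ISA temperature at 7000 ft = 15 − 2 × (7000/1000) = 1°C.
OAT = ISA + deviation = 1 + (-19.5) = -18.5°C.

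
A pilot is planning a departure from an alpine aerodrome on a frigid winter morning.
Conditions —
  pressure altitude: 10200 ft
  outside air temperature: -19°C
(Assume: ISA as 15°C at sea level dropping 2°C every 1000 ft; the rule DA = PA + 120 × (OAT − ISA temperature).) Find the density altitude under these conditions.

8568 ft

ISA temperature at 10200 ft = 15 − 2 × (10200/1000) = -5.4°C.
ISA deviation = -19 − (-5.4) = -13.6°C.
Density altitude = 10200 + 120 × (-13.6) = 10200 + (-1632) = 8568 ft.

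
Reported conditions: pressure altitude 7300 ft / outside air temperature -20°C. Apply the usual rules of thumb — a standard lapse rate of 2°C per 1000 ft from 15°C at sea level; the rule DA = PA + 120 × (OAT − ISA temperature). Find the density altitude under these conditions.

4852 ft

ISA temperature at 7300 ft = 15 − 2 × (7300/1000) = 0.4°C.
ISA deviation = -20 − 0.4 = -20.4°C.
Density altitude = 7300 + 120 × (-20.4) = 7300 + (-2448) = 4852 ft.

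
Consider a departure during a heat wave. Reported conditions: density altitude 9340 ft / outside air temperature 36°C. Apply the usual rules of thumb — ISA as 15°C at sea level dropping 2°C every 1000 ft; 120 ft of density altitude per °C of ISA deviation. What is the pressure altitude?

DA = PA + 120 × (OAT − (15 − 2·PA/1000)) = PA + 120·OAT − 1800 + 0.24·PA = 1.24·PA + 120·OAT − 1800.
So 1.24·PA = 9340 − 120 × 36 + 1800 = 6820.
PA = 6820 / 1.24 = 5500 ft.

5500 ft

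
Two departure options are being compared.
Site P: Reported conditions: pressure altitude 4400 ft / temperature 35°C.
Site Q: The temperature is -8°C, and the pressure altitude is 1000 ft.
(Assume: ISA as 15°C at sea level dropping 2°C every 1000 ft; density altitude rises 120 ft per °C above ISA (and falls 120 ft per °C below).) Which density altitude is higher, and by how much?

Site P by 9376 ft

Site P: ISA temp = 6.2°C, deviation +28.8°C, DA = 4400 + 120 × 28.8 = 7856 ft.
Site Q: ISA temp = 13°C, deviation -21°C, DA = 1000 + 120 × (-21) = -1520 ft.
Site P is higher by 7856 − (-1520) = 9376 ft.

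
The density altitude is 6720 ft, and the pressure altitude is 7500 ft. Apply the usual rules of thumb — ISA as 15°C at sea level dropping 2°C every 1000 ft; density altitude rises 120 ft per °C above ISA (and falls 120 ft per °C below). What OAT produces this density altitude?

Density altitude − pressure altitude = 6720 − 7500 = -780 ft.
At 120 ft/°C that is an ISA deviation of -780/120 = -6.5°C.
ISA temperature at 7500 ft = 15 − 2 × (7500/1000) = 0°C.
OAT = ISA + deviation = 0 + (-6.5) = -6.5°C.

-6.5°C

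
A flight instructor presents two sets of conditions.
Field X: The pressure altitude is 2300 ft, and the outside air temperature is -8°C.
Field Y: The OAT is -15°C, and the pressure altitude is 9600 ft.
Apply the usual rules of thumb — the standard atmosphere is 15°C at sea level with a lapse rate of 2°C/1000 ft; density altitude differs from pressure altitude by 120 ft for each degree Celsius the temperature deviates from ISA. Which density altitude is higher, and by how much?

Field X: ISA temp = 10.4°C, deviation -18.4°C, DA = 2300 + 120 × (-18.4) = 92 ft.
Field Y: ISA temp = -4.2°C, deviation -10.8°C, DA = 9600 + 120 × (-10.8) = 8304 ft.
Field Y is higher by 8304 − 92 = 8212 ft.

Field Y by 8212 ft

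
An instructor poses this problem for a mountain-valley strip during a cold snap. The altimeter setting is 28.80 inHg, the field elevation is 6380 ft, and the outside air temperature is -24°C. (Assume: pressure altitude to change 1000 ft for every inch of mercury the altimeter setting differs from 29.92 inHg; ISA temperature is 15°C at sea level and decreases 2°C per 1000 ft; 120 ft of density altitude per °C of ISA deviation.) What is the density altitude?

Pressure altitude = 6380 + (29.92 − 28.80) × 1000 = 6380 + (+1120) = 7500 ft.
ISA temperature at 7500 ft = 15 − 2 × (7500/1000) = 0°C.
ISA deviation = -24 − 0 = -24°C.
Density altitude = 7500 + 120 × (-24) = 4620 ft.

4620 ft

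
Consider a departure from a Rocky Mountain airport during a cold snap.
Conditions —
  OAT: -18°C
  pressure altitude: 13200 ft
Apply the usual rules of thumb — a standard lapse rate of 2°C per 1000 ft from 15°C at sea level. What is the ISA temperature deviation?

ISA temperature at 13200 ft = 15 − 2 × (13200/1000) = -11.4°C.
Deviation = OAT − ISA = -18 − (-11.4) = -6.6°C.

ISA-6.6°C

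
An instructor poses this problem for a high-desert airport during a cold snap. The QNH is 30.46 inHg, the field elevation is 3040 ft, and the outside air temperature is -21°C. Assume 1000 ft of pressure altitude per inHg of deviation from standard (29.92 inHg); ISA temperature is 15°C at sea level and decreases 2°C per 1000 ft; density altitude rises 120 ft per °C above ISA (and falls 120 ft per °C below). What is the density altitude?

Pressure altitude = 3040 + (29.92 − 30.46) × 1000 = 3040 + (-540) = 2500 ft.
ISA temperature at 2500 ft = 15 − 2 × (2500/1000) = 10°C.
ISA deviation = -21 − 10 = -31°C.
Density altitude = 2500 + 120 × (-31) = -1220 ft.

-1220 ft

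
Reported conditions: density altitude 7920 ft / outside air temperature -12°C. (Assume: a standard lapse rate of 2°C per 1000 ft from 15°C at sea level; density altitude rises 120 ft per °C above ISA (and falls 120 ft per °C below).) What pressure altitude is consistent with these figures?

DA = PA + 120 × (OAT − (15 − 2·PA/1000)) = PA + 120·OAT − 1800 + 0.24·PA = 1.24·PA + 120·OAT − 1800.
So 1.24·PA = 7920 − 120 × (-12) + 1800 = 11160.
PA = 11160 / 1.24 = 9000 ft.

9000 ft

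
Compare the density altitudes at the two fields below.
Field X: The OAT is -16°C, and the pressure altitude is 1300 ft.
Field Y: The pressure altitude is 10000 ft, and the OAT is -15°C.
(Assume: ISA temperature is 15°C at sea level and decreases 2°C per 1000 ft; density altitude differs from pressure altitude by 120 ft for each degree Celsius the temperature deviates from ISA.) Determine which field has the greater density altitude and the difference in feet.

Field X: ISA temp = 12.4°C, deviation -28.4°C, DA = 1300 + 120 × (-28.4) = -2108 ft.
Field Y: ISA temp = -5°C, deviation -10°C, DA = 10000 + 120 × (-10) = 8800 ft.
Field Y is higher by 8800 − (-2108) = 10908 ft.

Field Y by 10908 ft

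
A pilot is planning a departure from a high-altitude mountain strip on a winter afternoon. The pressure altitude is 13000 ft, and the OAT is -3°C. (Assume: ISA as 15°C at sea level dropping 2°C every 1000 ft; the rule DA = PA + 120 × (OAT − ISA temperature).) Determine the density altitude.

13960 ft

ISA temperature at 13000 ft = 15 − 2 × (13000/1000) = -11°C.
ISA deviation = -3 − (-11) = +8°C.
Density altitude = 13000 + 120 × (8) = 13000 + (+960) = 13960 ft.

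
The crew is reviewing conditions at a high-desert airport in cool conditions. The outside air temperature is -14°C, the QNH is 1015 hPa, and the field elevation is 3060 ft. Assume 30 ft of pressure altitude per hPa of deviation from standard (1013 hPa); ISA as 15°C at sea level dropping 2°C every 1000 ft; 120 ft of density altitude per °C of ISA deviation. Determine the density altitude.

240 ft

Pressure altitude = 3060 + (1013 − 1015) × 30 = 3060 + (-60) = 3000 ft.
ISA temperature at 3000 ft = 15 − 2 × (3000/1000) = 9°C.
ISA deviation = -14 − 9 = -23°C.
Density altitude = 3000 + 120 × (-23) = 240 ft.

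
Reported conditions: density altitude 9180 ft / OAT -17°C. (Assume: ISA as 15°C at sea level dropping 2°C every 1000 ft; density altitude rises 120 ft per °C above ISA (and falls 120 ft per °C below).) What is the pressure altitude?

DA = PA + 120 × (OAT − (15 − 2·PA/1000)) = PA + 120·OAT − 1800 + 0.24·PA = 1.24·PA + 120·OAT − 1800.
So 1.24·PA = 9180 − 120 × (-17) + 1800 = 13020.
PA = 13020 / 1.24 = 10500 ft.

10500 ft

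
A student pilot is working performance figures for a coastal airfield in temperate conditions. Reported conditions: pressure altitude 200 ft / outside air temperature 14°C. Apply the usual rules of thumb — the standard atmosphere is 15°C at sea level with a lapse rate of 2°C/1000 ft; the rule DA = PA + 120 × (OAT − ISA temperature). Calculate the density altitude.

ISA temperature at 200 ft = 15 − 2 × (200/1000) = 14.6°C.
ISA deviation = 14 − 14.6 = -0.6°C.
Density altitude = 200 + 120 × (-0.6) = 200 + (-72) = 128 ft.

128 ft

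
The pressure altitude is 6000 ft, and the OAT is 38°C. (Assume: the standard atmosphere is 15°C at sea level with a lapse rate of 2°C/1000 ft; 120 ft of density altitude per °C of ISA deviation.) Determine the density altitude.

ISA temperature at 6000 ft = 15 − 2 × (6000/1000) = 3°C.
ISA deviation = 38 − 3 = +35°C.
Density altitude = 6000 + 120 × (35) = 6000 + (+4200) = 10200 ft.

10200 ft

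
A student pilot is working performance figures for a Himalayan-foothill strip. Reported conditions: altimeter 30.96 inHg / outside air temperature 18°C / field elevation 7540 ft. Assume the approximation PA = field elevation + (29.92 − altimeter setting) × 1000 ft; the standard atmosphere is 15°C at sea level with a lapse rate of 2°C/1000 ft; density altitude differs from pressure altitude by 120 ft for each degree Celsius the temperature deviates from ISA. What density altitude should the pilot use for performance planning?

Pressure altitude = 7540 + (29.92 − 30.96) × 1000 = 7540 + (-1040) = 6500 ft.
ISA temperature at 6500 ft = 15 − 2 × (6500/1000) = 2°C.
ISA deviation = 18 − 2 = +16°C.
Density altitude = 6500 + 120 × (16) = 8420 ft.

8420 ft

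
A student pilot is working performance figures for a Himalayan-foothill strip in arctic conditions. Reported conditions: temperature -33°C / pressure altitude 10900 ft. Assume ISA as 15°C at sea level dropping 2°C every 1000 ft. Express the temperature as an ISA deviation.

ISA-26.2°C

ISA temperature at 10900 ft = 15 − 2 × (10900/1000) = -6.8°C.
Deviation = OAT − ISA = -33 − (-6.8) = -26.2°C.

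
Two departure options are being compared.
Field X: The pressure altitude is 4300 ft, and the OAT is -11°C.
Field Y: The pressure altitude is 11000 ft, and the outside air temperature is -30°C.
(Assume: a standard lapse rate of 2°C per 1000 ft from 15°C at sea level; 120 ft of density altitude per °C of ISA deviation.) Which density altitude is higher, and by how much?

Field X: ISA temp = 6.4°C, deviation -17.4°C, DA = 4300 + 120 × (-17.4) = 2212 ft.
Field Y: ISA temp = -7°C, deviation -23°C, DA = 11000 + 120 × (-23) = 8240 ft.
Field Y is higher by 8240 − 2212 = 6028 ft.

Field Y by 6028 ft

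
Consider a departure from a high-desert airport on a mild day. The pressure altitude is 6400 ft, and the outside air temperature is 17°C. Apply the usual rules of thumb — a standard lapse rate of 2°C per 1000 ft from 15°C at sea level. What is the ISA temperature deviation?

ISA+14.8°C

ISA temperature at 6400 ft = 15 − 2 × (6400/1000) = 2.2°C.
Deviation = OAT − ISA = 17 − 2.2 = +14.8°C.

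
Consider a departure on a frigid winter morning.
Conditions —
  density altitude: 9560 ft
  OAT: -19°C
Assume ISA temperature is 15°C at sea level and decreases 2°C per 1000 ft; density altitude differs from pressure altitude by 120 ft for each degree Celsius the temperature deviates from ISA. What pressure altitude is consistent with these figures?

DA = PA + 120 × (OAT − (15 − 2·PA/1000)) = PA + 120·OAT − 1800 + 0.24·PA = 1.24·PA + 120·OAT − 1800.
So 1.24·PA = 9560 − 120 × (-19) + 1800 = 13640.
PA = 13640 / 1.24 = 11000 ft.

11000 ft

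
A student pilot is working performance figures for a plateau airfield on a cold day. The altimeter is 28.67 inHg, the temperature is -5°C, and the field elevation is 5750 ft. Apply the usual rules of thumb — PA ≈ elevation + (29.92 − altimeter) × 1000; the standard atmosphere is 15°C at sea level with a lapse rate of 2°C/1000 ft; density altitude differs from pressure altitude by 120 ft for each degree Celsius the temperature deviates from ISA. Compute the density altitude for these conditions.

6280 ft

Pressure altitude = 5750 + (29.92 − 28.67) × 1000 = 5750 + (+1250) = 7000 ft.
ISA temperature at 7000 ft = 15 − 2 × (7000/1000) = 1°C.
ISA deviation = -5 − 1 = -6°C.
Density altitude = 7000 + 120 × (-6) = 6280 ft.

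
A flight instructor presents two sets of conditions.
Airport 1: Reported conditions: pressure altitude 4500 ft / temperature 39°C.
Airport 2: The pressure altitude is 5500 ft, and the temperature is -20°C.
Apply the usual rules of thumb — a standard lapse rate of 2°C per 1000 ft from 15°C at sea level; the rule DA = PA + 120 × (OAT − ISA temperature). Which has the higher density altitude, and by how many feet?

Airport 1 by 5840 ft

Airport 1: ISA temp = 6°C, deviation +33°C, DA = 4500 + 120 × 33 = 8460 ft.
Airport 2: ISA temp = 4°C, deviation -24°C, DA = 5500 + 120 × (-24) = 2620 ft.
Airport 1 is higher by 8460 − 2620 = 5840 ft.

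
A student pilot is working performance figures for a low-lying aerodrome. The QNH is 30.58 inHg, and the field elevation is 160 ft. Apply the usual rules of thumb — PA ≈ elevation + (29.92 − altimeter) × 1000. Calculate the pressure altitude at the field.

-500 ft

Pressure correction = (29.92 − 30.58) × 1000 = -660 ft.
Pressure altitude = 160 + (-660) = -500 ft.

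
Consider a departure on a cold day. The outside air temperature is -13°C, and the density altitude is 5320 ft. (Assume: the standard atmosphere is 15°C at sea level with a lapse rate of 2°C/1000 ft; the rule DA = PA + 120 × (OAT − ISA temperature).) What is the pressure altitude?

7000 ft

DA = PA + 120 × (OAT − (15 − 2·PA/1000)) = PA + 120·OAT − 1800 + 0.24·PA = 1.24·PA + 120·OAT − 1800.
So 1.24·PA = 5320 − 120 × (-13) + 1800 = 8680.
PA = 8680 / 1.24 = 7000 ft.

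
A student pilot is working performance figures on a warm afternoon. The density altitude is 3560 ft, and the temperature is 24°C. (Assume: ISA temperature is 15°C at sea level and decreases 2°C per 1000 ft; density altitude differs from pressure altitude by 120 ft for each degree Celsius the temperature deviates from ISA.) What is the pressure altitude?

DA = PA + 120 × (OAT − (15 − 2·PA/1000)) = PA + 120·OAT − 1800 + 0.24·PA = 1.24·PA + 120·OAT − 1800.
So 1.24·PA = 3560 − 120 × 24 + 1800 = 2480.
PA = 2480 / 1.24 = 2000 ft.

2000 ft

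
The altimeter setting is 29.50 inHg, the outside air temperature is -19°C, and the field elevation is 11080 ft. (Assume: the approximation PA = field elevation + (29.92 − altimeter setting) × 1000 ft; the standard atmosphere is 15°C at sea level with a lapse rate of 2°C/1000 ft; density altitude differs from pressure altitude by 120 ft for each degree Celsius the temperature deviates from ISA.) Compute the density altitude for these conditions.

Pressure altitude = 11080 + (29.92 − 29.50) × 1000 = 11080 + (+420) = 11500 ft.
ISA temperature at 11500 ft = 15 − 2 × (11500/1000) = -8°C.
ISA deviation = -19 − (-8) = -11°C.
Density altitude = 11500 + 120 × (-11) = 10180 ft.

10180 ft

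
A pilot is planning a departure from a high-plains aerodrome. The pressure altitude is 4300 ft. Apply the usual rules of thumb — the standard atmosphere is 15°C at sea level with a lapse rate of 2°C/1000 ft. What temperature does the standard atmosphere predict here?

ISA temperature = 15 − 2 × (4300/1000) = 15 − 8.6 = 6.4°C.

6.4°C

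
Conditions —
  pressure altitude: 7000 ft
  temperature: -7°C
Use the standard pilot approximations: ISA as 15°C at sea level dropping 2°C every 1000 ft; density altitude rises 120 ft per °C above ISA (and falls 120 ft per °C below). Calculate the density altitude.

ISA temperature at 7000 ft = 15 − 2 × (7000/1000) = 1°C.
ISA deviation = -7 − 1 = -8°C.
Density altitude = 7000 + 120 × (-8) = 7000 + (-960) = 6040 ft.

6040 ft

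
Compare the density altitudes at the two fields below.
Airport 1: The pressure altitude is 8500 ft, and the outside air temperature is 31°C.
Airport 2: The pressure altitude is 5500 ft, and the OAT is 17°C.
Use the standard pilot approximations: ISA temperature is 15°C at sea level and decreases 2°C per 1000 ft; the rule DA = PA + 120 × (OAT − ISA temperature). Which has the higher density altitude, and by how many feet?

Airport 1 by 5400 ft

Airport 1: ISA temp = -2°C, deviation +33°C, DA = 8500 + 120 × 33 = 12460 ft.
Airport 2: ISA temp = 4°C, deviation +13°C, DA = 5500 + 120 × 13 = 7060 ft.
Airport 1 is higher by 12460 − 7060 = 5400 ft.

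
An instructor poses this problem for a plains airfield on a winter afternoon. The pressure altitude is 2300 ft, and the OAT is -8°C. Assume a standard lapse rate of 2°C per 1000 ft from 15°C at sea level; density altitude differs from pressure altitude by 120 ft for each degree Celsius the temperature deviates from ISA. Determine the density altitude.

92 ft

ISA temperature at 2300 ft = 15 − 2 × (2300/1000) = 10.4°C.
ISA deviation = -8 − 10.4 = -18.4°C.
Density altitude = 2300 + 120 × (-18.4) = 2300 + (-2208) = 92 ft.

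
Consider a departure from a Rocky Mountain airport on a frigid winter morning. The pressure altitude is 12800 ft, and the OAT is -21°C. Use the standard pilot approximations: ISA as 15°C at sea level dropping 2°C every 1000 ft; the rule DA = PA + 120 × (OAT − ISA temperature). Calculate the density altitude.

11552 ft

ISA temperature at 12800 ft = 15 − 2 × (12800/1000) = -10.6°C.
ISA deviation = -21 − (-10.6) = -10.4°C.
Density altitude = 12800 + 120 × (-10.4) = 12800 + (-1248) = 11552 ft.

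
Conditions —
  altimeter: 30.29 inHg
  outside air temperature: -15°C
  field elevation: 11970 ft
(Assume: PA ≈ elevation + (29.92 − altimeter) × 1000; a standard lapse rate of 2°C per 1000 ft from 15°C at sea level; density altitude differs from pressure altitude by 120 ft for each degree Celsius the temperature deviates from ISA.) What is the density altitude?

Pressure altitude = 11970 + (29.92 − 30.29) × 1000 = 11970 + (-370) = 11600 ft.
ISA temperature at 11600 ft = 15 − 2 × (11600/1000) = -8.2°C.
ISA deviation = -15 − (-8.2) = -6.8°C.
Density altitude = 11600 + 120 × (-6.8) = 10784 ft.

10784 ft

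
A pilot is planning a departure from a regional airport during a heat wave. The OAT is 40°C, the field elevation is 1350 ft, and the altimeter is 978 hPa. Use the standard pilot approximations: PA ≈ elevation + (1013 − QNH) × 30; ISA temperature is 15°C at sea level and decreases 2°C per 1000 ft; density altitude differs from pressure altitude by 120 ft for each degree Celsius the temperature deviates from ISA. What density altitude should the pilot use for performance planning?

5976 ft

Pressure altitude = 1350 + (1013 − 978) × 30 = 1350 + (+1050) = 2400 ft.
ISA temperature at 2400 ft = 15 − 2 × (2400/1000) = 10.2°C.
ISA deviation = 40 − 10.2 = +29.8°C.
Density altitude = 2400 + 120 × (29.8) = 5976 ft.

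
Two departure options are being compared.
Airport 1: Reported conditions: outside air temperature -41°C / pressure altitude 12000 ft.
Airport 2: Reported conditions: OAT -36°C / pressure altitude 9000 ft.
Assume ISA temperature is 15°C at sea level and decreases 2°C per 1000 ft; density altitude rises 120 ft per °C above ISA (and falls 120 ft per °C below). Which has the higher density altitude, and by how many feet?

Airport 1: ISA temp = -9°C, deviation -32°C, DA = 12000 + 120 × (-32) = 8160 ft.
Airport 2: ISA temp = -3°C, deviation -33°C, DA = 9000 + 120 × (-33) = 5040 ft.
Airport 1 is higher by 8160 − 5040 = 3120 ft.

Airport 1 by 3120 ft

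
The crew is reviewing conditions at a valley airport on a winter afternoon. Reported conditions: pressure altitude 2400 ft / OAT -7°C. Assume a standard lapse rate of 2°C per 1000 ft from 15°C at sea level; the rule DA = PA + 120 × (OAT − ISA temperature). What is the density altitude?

ISA temperature at 2400 ft = 15 − 2 × (2400/1000) = 10.2°C.
ISA deviation = -7 − 10.2 = -17.2°C.
Density altitude = 2400 + 120 × (-17.2) = 2400 + (-2064) = 336 ft.

336 ft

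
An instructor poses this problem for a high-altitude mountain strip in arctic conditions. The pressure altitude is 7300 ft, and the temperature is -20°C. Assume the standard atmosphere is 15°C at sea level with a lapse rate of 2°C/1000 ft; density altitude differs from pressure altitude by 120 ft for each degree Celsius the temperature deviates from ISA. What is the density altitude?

ISA temperature at 7300 ft = 15 − 2 × (7300/1000) = 0.4°C.
ISA deviation = -20 − 0.4 = -20.4°C.
Density altitude = 7300 + 120 × (-20.4) = 7300 + (-2448) = 4852 ft.

4852 ft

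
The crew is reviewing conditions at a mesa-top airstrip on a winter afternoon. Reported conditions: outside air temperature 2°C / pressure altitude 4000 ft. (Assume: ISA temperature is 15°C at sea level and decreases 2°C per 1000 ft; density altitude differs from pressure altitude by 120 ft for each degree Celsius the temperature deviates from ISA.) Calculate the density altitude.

3400 ft

ISA temperature at 4000 ft = 15 − 2 × (4000/1000) = 7°C.
ISA deviation = 2 − 7 = -5°C.
Density altitude = 4000 + 120 × (-5) = 4000 + (-600) = 3400 ft.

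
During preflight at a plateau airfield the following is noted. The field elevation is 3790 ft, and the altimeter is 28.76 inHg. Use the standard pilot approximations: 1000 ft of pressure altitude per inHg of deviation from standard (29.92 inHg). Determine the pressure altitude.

Pressure correction = (29.92 − 28.76) × 1000 = +1160 ft.
Pressure altitude = 3790 + (+1160) = 4950 ft.

4950 ft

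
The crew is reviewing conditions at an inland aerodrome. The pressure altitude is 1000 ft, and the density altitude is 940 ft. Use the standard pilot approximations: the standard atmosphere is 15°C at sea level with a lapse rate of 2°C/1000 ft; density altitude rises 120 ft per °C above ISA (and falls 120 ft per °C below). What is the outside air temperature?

12.5°C

Density altitude − pressure altitude = 940 − 1000 = -60 ft.
At 120 ft/°C that is an ISA deviation of -60/120 = -0.5°C.
ISA temperature at 1000 ft = 15 − 2 × (1000/1000) = 13°C.
OAT = ISA + deviation = 13 + (-0.5) = 12.5°C.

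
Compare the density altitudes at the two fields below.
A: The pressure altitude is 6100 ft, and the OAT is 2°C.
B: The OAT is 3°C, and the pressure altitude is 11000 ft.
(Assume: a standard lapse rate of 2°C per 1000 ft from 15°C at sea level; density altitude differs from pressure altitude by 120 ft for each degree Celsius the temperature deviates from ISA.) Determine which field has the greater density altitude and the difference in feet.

B by 6196 ft

A: ISA temp = 2.8°C, deviation -0.8°C, DA = 6100 + 120 × (-0.8) = 6004 ft.
B: ISA temp = -7°C, deviation +10°C, DA = 11000 + 120 × 10 = 12200 ft.
B is higher by 12200 − 6004 = 6196 ft.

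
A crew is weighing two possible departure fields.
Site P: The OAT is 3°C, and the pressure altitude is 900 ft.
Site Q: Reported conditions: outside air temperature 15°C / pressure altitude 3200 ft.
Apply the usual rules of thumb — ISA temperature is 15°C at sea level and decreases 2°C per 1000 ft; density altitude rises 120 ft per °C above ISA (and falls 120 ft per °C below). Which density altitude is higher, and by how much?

Site P: ISA temp = 13.2°C, deviation -10.2°C, DA = 900 + 120 × (-10.2) = -324 ft.
Site Q: ISA temp = 8.6°C, deviation +6.4°C, DA = 3200 + 120 × 6.4 = 3968 ft.
Site Q is higher by 3968 − (-324) = 4292 ft.

Site Q by 4292 ft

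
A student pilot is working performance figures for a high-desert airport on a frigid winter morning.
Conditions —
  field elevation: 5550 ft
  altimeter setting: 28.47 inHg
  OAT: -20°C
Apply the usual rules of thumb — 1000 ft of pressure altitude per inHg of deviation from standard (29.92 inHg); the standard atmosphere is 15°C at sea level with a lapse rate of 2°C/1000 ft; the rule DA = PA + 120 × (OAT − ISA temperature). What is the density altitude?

4480 ft

Pressure altitude = 5550 + (29.92 − 28.47) × 1000 = 5550 + (+1450) = 7000 ft.
ISA temperature at 7000 ft = 15 − 2 × (7000/1000) = 1°C.
ISA deviation = -20 − 1 = -21°C.
Density altitude = 7000 + 120 × (-21) = 4480 ft.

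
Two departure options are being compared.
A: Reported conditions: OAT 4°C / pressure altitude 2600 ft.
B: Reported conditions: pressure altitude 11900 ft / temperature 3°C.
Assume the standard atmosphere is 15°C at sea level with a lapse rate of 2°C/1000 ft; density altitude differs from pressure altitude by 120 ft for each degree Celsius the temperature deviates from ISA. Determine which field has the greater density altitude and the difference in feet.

B by 11412 ft

A: ISA temp = 9.8°C, deviation -5.8°C, DA = 2600 + 120 × (-5.8) = 1904 ft.
B: ISA temp = -8.8°C, deviation +11.8°C, DA = 11900 + 120 × 11.8 = 13316 ft.
B is higher by 13316 − 1904 = 11412 ft.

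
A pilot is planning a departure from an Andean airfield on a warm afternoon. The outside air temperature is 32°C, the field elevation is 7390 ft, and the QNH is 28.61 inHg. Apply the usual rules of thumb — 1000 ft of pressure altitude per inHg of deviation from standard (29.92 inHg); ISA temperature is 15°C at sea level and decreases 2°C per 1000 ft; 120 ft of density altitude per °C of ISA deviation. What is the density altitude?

12828 ft

Pressure altitude = 7390 + (29.92 − 28.61) × 1000 = 7390 + (+1310) = 8700 ft.
ISA temperature at 8700 ft = 15 − 2 × (8700/1000) = -2.4°C.
ISA deviation = 32 − (-2.4) = +34.4°C.
Density altitude = 8700 + 120 × (34.4) = 12828 ft.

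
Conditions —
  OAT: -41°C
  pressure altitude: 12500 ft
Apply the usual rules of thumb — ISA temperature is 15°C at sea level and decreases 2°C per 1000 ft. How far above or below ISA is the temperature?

ISA-31°C

ISA temperature at 12500 ft = 15 − 2 × (12500/1000) = -10°C.
Deviation = OAT − ISA = -41 − (-10) = -31°C.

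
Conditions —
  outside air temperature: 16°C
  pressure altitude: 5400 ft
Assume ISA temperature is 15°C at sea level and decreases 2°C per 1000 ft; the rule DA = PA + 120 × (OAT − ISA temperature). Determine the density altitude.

ISA temperature at 5400 ft = 15 − 2 × (5400/1000) = 4.2°C.
ISA deviation = 16 − 4.2 = +11.8°C.
Density altitude = 5400 + 120 × (11.8) = 5400 + (+1416) = 6816 ft.

6816 ft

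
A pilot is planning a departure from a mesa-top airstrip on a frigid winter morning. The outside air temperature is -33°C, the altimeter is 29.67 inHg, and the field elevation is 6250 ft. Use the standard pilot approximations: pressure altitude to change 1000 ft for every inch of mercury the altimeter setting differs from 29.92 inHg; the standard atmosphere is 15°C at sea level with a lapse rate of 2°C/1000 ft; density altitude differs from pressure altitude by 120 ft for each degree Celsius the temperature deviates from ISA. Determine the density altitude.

Pressure altitude = 6250 + (29.92 − 29.67) × 1000 = 6250 + (+250) = 6500 ft.
ISA temperature at 6500 ft = 15 − 2 × (6500/1000) = 2°C.
ISA deviation = -33 − 2 = -35°C.
Density altitude = 6500 + 120 × (-35) = 2300 ft.

2300 ft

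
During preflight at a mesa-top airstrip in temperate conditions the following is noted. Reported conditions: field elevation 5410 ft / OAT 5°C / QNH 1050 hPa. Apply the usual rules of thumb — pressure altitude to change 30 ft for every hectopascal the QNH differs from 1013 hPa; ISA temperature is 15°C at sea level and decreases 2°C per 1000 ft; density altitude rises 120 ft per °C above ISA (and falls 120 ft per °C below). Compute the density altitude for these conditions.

Pressure altitude = 5410 + (1013 − 1050) × 30 = 5410 + (-1110) = 4300 ft.
ISA temperature at 4300 ft = 15 − 2 × (4300/1000) = 6.4°C.
ISA deviation = 5 − 6.4 = -1.4°C.
Density altitude = 4300 + 120 × (-1.4) = 4132 ft.

4132 ft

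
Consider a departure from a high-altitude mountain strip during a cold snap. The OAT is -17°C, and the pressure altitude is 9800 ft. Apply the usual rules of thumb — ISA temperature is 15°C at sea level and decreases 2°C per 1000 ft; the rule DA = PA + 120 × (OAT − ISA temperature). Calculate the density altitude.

ISA temperature at 9800 ft = 15 − 2 × (9800/1000) = -4.6°C.
ISA deviation = -17 − (-4.6) = -12.4°C.
Density altitude = 9800 + 120 × (-12.4) = 9800 + (-1488) = 8312 ft.

8312 ft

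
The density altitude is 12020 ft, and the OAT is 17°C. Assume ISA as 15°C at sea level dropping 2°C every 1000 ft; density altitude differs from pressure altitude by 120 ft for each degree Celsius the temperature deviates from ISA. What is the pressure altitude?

DA = PA + 120 × (OAT − (15 − 2·PA/1000)) = PA + 120·OAT − 1800 + 0.24·PA = 1.24·PA + 120·OAT − 1800.
So 1.24·PA = 12020 − 120 × 17 + 1800 = 11780.
PA = 11780 / 1.24 = 9500 ft.

9500 ft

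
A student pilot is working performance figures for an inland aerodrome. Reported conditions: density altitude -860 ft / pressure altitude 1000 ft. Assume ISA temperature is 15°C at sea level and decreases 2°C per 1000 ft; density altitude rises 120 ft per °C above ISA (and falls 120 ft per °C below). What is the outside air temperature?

Density altitude − pressure altitude = -860 − 1000 = -1860 ft.
At 120 ft/°C that is an ISA deviation of -1860/120 = -15.5°C.
ISA temperature at 1000 ft = 15 − 2 × (1000/1000) = 13°C.
OAT = ISA + deviation = 13 + (-15.5) = -2.5°C.

-2.5°C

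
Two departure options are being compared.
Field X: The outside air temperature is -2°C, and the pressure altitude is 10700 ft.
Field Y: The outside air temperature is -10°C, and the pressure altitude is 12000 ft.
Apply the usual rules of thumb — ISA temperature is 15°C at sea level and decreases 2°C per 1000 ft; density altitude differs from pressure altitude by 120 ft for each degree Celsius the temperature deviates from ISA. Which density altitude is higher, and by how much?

Field Y by 652 ft

Field X: ISA temp = -6.4°C, deviation +4.4°C, DA = 10700 + 120 × 4.4 = 11228 ft.
Field Y: ISA temp = -9°C, deviation -1°C, DA = 12000 + 120 × (-1) = 11880 ft.
Field Y is higher by 11880 − 11228 = 652 ft.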